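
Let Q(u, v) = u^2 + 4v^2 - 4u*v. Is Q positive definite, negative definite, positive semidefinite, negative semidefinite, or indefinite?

positive semidefinite

The associated matrix is A = [[1, -2], [-2, 4]].
Row-reducing A symmetrically gives the diagonal entries 1, 0.
Counting signs: 1 positive, 1 zero.
Hence Q is positive semidefinite.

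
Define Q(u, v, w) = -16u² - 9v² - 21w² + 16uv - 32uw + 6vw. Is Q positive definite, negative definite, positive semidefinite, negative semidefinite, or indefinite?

The symmetric matrix is A = [[-16, 8, -16], [8, -9, 3], [-16, 3, -21]].
Congruent diagonalization of A (simultaneous row and column reduction) yields pivots -16, -5, 0.
Counting signs: 2 negative, 1 zero.
Hence Q is negative semidefinite.

negative semidefinite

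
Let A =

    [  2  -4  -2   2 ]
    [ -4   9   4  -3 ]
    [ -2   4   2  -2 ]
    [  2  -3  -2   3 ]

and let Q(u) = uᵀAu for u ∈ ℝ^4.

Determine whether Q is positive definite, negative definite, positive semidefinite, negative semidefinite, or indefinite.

Applying the same elementary operations to the rows and columns of A produces a congruent diagonal matrix with entries 2, 1, 0, 0.
So there are 2 positive, 2 zero pivots.
Hence Q is positive semidefinite.

positive semidefinite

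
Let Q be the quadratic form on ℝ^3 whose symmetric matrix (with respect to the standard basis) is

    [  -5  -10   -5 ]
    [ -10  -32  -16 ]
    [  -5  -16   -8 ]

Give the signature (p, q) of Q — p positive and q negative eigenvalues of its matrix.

(0, 2)

Symmetric row and column elimination reduces A to a congruent diagonal form with pivots -5, -12, 0.
That gives 2 negative, 1 zero pivots.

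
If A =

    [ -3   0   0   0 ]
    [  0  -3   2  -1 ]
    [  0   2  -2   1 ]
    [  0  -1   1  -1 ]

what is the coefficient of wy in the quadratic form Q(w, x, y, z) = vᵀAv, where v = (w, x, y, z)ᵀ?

The coefficient of wy is A[1,3] + A[3,1] = 2·0 = 0.

0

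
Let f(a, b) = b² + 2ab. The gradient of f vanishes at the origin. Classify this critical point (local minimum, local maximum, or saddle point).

saddle point

The Hessian at the origin is H = [[0, 2], [2, 2]].
det H = 0·2 − (2)² = -4 < 0, so H is indefinite.
Therefore the origin is a saddle point.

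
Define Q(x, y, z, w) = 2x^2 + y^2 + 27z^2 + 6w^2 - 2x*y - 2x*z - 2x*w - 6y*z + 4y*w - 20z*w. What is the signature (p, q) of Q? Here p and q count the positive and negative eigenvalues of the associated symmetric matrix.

Write A = [[2, -1, -1, -1], [-1, 1, -3, 2], [-1, -3, 27, -10], [-1, 2, -10, 6]].
An LDLᵀ factorisation of A has diagonal entries 2, 1/2, 2, 1.
So there are 4 positive pivots.

(4, 0)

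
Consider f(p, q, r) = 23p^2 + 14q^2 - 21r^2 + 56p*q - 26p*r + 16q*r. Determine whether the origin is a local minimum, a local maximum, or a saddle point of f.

The Hessian at the origin is H = [[46, 56, -26], [56, 28, 16], [-26, 16, -42]].
Applying the same elementary operations to the rows and columns of H produces a congruent diagonal matrix with entries 46, -924/23, -40/231.
That gives 1 positive, 2 negative pivots.
H is indefinite, so the origin is a saddle point.

saddle point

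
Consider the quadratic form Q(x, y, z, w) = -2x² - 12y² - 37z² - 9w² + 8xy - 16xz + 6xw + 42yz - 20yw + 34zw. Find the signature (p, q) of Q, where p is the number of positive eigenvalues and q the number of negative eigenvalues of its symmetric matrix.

(1, 3)

The symmetric matrix is A = [[-2, 4, -8, 3], [4, -12, 21, -10], [-8, 21, -37, 17], [3, -10, 17, -9]].
Row-reducing A symmetrically gives the diagonal entries -2, -4, 5/4, -1/2.
So there are 1 positive, 3 negative pivots.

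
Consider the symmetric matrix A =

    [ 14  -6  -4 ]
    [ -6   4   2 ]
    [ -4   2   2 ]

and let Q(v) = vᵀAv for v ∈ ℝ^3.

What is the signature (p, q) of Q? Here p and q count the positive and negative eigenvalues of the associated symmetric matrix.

Congruent diagonalization of A (simultaneous row and column reduction) yields pivots 14, 10/7, 4/5.
That gives 3 positive pivots.

(3, 0)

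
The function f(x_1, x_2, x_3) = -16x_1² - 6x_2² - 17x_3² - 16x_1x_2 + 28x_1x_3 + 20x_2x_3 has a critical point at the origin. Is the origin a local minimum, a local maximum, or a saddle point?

The Hessian at the origin is H = [[-32, -16, 28], [-16, -12, 20], [28, 20, -34]].
Applying the same elementary operations to the rows and columns of H produces a congruent diagonal matrix with entries -32, -4, -1/2.
Counting signs: 3 negative.
H is negative definite, so the origin is a strict local maximum.

local maximum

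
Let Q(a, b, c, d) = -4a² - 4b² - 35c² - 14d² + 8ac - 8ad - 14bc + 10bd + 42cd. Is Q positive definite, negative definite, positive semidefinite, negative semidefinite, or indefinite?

negative definite

The symmetric matrix is A = [[-4, 0, 4, -4], [0, -4, -7, 5], [4, -7, -35, 21], [-4, 5, 21, -14]].
Congruent diagonalization of A (simultaneous row and column reduction) yields pivots -4, -4, -75/4, -3/25.
So there are 4 negative pivots.
Hence Q is negative definite.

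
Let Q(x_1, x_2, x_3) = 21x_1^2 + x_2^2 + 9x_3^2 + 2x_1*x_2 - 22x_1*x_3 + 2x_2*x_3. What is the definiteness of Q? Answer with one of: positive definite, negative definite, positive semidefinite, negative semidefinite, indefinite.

positive definite

The symmetric matrix of Q is A = [[21, 1, -11], [1, 1, 1], [-11, 1, 9]].
Leading principal minors: Δ_1 = 21, Δ_2 = 20, Δ_3 = 16.
All leading principal minors are positive, so by Sylvester's criterion Q is positive definite.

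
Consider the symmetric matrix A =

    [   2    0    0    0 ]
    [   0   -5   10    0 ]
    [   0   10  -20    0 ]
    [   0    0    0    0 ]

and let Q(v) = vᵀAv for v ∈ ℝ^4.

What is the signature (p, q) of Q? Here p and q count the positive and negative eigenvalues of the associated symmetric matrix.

Row-reducing A symmetrically gives the diagonal entries 2, -5, 0, 0.
Counting signs: 1 positive, 1 negative, 2 zero.

(1, 1)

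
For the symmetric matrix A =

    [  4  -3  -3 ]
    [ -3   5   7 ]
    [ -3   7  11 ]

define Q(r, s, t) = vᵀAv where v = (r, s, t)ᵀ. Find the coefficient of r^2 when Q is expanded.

4

The coefficient of r^2 is the diagonal entry A[1,1] = 4.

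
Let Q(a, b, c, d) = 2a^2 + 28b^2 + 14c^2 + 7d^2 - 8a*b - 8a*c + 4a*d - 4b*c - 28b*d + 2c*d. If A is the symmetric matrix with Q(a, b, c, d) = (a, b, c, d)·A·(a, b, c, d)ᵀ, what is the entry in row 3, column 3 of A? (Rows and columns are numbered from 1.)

The coefficient of c^2 in Q is 14, and that is exactly A[3,3].

14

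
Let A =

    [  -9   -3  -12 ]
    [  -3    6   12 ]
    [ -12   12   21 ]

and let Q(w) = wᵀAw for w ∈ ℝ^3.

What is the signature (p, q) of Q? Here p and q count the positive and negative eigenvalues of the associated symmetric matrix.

(2, 1)

Applying the same elementary operations to the rows and columns of A produces a congruent diagonal matrix with entries -9, 7, 3/7.
So there are 2 positive, 1 negative pivots.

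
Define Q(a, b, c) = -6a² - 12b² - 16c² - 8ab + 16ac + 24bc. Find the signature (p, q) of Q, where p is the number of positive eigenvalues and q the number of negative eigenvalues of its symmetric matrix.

(0, 3)

Write A = [[-6, -4, 8], [-4, -12, 12], [8, 12, -16]].
An LDLᵀ factorisation of A has diagonal entries -6, -28/3, -4/7.
That gives 3 negative pivots.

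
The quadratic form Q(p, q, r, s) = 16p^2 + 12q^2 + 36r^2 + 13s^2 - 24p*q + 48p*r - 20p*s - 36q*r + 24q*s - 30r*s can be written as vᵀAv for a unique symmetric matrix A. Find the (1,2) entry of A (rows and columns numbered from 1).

-12

The coefficient of p·q in Q is -24. For a symmetric A this equals A[1,2] + A[2,1] = 2·A[1,2].
So A[1,2] = -24/2 = -12.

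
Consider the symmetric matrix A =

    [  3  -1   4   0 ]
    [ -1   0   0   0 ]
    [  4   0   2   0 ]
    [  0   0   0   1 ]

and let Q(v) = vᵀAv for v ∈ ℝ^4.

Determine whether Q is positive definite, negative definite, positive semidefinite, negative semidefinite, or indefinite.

Symmetric row and column elimination reduces A to a congruent diagonal form with pivots 3, -1/3, 2, 1.
That gives 3 positive, 1 negative pivots.
Hence Q is indefinite.

indefinite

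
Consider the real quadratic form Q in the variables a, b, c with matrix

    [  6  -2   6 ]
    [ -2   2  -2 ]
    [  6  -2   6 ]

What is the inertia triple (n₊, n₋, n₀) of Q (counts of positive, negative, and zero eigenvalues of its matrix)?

Row-reducing A symmetrically gives the diagonal entries 6, 4/3, 0.
That gives 2 positive, 1 zero pivots.

(2, 0, 1)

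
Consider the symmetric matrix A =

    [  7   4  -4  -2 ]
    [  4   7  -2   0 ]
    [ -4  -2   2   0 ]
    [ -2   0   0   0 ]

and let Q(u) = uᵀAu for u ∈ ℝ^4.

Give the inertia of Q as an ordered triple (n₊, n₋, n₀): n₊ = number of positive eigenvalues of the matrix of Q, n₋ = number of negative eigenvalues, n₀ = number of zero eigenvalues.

Congruent diagonalization of A (simultaneous row and column reduction) yields pivots 7, 33/7, -10/33, 4.
That gives 3 positive, 1 negative pivots.

(3, 1, 0)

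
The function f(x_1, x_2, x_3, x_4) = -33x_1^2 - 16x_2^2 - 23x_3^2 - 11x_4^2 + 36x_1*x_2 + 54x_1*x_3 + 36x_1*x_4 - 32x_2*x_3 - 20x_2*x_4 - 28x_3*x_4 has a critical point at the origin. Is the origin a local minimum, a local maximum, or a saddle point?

local maximum

The Hessian at the origin is H = [[-66, 36, 54, 36], [36, -32, -32, -20], [54, -32, -46, -28], [36, -20, -28, -22]].
Row-reducing H symmetrically gives the diagonal entries -66, -136/11, -22/17, -6/11.
That gives 4 negative pivots.
H is negative definite, so the origin is a strict local maximum.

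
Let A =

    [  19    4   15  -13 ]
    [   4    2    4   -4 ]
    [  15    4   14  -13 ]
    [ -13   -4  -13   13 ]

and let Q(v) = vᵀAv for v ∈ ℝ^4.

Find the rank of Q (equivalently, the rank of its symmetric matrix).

4

Congruent diagonalization of A (simultaneous row and column reduction) yields pivots 19, 22/19, 17/11, 10/17.
Counting signs: 4 positive.
The rank is the number of nonzero pivots: 4.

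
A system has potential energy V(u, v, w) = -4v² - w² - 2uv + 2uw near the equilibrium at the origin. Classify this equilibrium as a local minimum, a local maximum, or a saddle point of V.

The Hessian at the origin is H = [[0, -2, 2], [-2, -8, 0], [2, 0, -2]].
H is indefinite, so the origin is a saddle point.

saddle point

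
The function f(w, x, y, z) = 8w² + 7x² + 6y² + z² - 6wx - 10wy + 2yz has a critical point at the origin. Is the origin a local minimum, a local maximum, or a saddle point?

The Hessian at the origin is H = [[16, -6, -10, 0], [-6, 14, 0, 0], [-10, 0, 12, 2], [0, 0, 2, 2]].
Symmetric row and column elimination reduces H to a congruent diagonal form with pivots 16, 47/4, 214/47, 120/107.
That gives 4 positive pivots.
H is positive definite, so the origin is a strict local minimum.

local minimum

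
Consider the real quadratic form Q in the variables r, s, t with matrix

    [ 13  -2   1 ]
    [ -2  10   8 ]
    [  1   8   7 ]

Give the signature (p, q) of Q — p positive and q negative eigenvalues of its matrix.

(3, 0)

Applying the same elementary operations to the rows and columns of A produces a congruent diagonal matrix with entries 13, 126/13, 4/63.
That gives 3 positive pivots.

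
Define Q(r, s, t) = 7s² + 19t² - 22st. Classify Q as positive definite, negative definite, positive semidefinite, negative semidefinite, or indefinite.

The associated matrix is A = [[0, 0, 0], [0, 7, -11], [0, -11, 19]].
Row-reducing A symmetrically gives the diagonal entries 0, 7, 12/7.
So there are 2 positive, 1 zero pivots.
Hence Q is positive semidefinite.

positive semidefinite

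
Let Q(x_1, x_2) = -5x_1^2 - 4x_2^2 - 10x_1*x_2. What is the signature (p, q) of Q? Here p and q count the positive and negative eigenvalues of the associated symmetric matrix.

The symmetric matrix is A = [[-5, -5], [-5, -4]].
Row-reducing A symmetrically gives the diagonal entries -5, 1.
So there are 1 positive, 1 negative pivots.

(1, 1)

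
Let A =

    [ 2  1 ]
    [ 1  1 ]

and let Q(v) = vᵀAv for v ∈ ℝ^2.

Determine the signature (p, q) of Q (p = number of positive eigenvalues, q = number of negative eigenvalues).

Symmetric row and column elimination reduces A to a congruent diagonal form with pivots 2, 1/2.
Counting signs: 2 positive.

(2, 0)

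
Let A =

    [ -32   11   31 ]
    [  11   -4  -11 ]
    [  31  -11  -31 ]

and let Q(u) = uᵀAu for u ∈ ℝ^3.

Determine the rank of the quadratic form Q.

3

Symmetric row and column elimination reduces A to a congruent diagonal form with pivots -32, -7/32, -3/7.
So there are 3 negative pivots.
The rank is the number of nonzero pivots: 3.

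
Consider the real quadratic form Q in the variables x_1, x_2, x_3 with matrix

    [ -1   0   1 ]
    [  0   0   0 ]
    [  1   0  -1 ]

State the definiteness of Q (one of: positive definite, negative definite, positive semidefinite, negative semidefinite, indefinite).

Symmetric row and column elimination reduces A to a congruent diagonal form with pivots -1, 0, 0.
That gives 1 negative, 2 zero pivots.
Hence Q is negative semidefinite.

negative semidefinite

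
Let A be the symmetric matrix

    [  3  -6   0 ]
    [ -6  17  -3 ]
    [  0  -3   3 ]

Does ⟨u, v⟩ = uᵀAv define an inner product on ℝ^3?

Leading principal minors: Δ_1 = 3, Δ_2 = 15, Δ_3 = 18.
All leading principal minors are positive, so by Sylvester's criterion Q is positive definite.
⟨·,·⟩ is an inner product exactly when A is positive definite.

yes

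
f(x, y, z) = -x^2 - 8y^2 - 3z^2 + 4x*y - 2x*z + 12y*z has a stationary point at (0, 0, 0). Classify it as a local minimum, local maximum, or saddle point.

saddle point

The Hessian at the origin is H = [[-2, 4, -2], [4, -16, 12], [-2, 12, -6]].
Symmetric row and column elimination reduces H to a congruent diagonal form with pivots -2, -8, 4.
Counting signs: 1 positive, 2 negative.
H is indefinite, so the origin is a saddle point.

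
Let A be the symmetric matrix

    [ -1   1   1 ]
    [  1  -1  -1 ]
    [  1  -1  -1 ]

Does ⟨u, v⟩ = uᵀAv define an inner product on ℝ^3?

no

Row-reducing A symmetrically gives the diagonal entries -1, 0, 0.
Counting signs: 1 negative, 2 zero.
Hence Q is negative semidefinite.
⟨·,·⟩ is an inner product exactly when A is positive definite.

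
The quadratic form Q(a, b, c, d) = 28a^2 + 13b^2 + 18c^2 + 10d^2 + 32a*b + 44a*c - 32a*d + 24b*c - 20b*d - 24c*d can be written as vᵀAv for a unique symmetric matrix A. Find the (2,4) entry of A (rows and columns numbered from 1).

The coefficient of b·d in Q is -20. For a symmetric A this equals A[2,4] + A[4,2] = 2·A[2,4].
So A[2,4] = -20/2 = -10.

-10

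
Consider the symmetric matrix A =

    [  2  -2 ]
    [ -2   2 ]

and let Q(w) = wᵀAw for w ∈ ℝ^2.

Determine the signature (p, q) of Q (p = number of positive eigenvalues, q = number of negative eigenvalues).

Row-reducing A symmetrically gives the diagonal entries 2, 0.
That gives 1 positive, 1 zero pivots.

(1, 0)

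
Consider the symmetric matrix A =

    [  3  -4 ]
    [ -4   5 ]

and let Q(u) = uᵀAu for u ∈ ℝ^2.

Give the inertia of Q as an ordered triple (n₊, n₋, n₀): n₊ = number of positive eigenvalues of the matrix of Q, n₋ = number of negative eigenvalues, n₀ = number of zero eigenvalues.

(1, 1, 0)

Row-reducing A symmetrically gives the diagonal entries 3, -1/3.
Counting signs: 1 positive, 1 negative.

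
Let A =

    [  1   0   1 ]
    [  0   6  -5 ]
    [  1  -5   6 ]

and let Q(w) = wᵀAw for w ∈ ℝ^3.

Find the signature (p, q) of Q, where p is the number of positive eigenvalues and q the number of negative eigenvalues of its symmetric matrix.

(3, 0)

Row-reducing A symmetrically gives the diagonal entries 1, 6, 5/6.
Counting signs: 3 positive.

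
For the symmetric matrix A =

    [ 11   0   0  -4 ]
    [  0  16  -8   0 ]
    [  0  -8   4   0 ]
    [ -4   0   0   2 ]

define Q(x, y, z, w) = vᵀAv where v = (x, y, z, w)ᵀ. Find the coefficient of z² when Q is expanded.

4

The coefficient of z² is the diagonal entry A[3,3] = 4.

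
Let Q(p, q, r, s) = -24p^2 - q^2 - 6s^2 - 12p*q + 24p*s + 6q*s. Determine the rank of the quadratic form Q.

2

The associated matrix is A = [[-24, -6, 0, 12], [-6, -1, 0, 3], [0, 0, 0, 0], [12, 3, 0, -6]].
Symmetric row and column elimination reduces A to a congruent diagonal form with pivots -24, 1/2, 0, 0.
So there are 1 positive, 1 negative, 2 zero pivots.
The rank is the number of nonzero pivots: 2.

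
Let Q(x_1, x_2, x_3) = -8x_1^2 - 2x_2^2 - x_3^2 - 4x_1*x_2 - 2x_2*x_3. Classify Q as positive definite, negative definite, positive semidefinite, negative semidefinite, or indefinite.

The symmetric matrix is A = [[-8, -2, 0], [-2, -2, -1], [0, -1, -1]].
An LDLᵀ factorisation of A has diagonal entries -8, -3/2, -1/3.
Counting signs: 3 negative.
Hence Q is negative definite.

negative definite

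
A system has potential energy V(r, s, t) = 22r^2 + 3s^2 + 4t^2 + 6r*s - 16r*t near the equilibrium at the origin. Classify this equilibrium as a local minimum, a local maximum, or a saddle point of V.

The Hessian at the origin is H = [[44, 6, -16], [6, 6, 0], [-16, 0, 8]].
Symmetric row and column elimination reduces H to a congruent diagonal form with pivots 44, 57/11, 24/19.
That gives 3 positive pivots.
H is positive definite, so the origin is a strict local minimum.

local minimum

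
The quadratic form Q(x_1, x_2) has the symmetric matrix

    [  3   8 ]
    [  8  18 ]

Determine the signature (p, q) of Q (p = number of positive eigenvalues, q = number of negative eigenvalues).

(1, 1)

Symmetric row and column elimination reduces A to a congruent diagonal form with pivots 3, -10/3.
That gives 1 positive, 1 negative pivots.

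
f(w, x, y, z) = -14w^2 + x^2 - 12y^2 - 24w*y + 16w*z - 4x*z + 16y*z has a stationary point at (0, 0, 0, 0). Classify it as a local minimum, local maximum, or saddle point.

The Hessian at the origin is H = [[-28, 0, -24, 16], [0, 2, 0, -4], [-24, 0, -24, 16], [16, -4, 16, 0]].
Applying the same elementary operations to the rows and columns of H produces a congruent diagonal matrix with entries -28, 2, -24/7, 8/3.
Counting signs: 2 positive, 2 negative.
H is indefinite, so the origin is a saddle point.

saddle point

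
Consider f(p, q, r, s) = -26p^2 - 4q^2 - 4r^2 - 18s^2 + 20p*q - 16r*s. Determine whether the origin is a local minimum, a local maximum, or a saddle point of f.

local maximum

The Hessian at the origin is H = [[-52, 20, 0, 0], [20, -8, 0, 0], [0, 0, -8, -16], [0, 0, -16, -36]].
Congruent diagonalization of H (simultaneous row and column reduction) yields pivots -52, -4/13, -8, -4.
That gives 4 negative pivots.
H is negative definite, so the origin is a strict local maximum.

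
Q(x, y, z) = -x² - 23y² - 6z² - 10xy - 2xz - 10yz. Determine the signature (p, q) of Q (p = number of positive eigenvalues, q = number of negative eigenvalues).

Write A = [[-1, -5, -1], [-5, -23, -5], [-1, -5, -6]].
Row-reducing A symmetrically gives the diagonal entries -1, 2, -5.
That gives 1 positive, 2 negative pivots.

(1, 2)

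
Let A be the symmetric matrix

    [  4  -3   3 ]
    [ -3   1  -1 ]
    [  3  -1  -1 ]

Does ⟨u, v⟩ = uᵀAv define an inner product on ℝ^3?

Symmetric row and column elimination reduces A to a congruent diagonal form with pivots 4, -5/4, -2.
Counting signs: 1 positive, 2 negative.
Hence Q is indefinite.
⟨·,·⟩ is an inner product exactly when A is positive definite.

no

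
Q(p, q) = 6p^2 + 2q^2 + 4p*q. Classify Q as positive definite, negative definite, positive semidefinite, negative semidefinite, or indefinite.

positive definite

The symmetric matrix of Q is [[6, 2], [2, 2]].
For the 2×2 matrix [[6, 2], [2, 2]]: det = 6·2 − (2)² = 8, trace = 8.
det > 0 so both eigenvalues share the sign of the trace; trace = 8 > 0 ⇒ both positive.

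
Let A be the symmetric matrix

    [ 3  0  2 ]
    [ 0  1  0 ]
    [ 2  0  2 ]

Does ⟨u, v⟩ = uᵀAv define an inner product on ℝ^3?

Applying the same elementary operations to the rows and columns of A produces a congruent diagonal matrix with entries 3, 1, 2/3.
That gives 3 positive pivots.
Hence Q is positive definite.
⟨·,·⟩ is an inner product exactly when A is positive definite.

yes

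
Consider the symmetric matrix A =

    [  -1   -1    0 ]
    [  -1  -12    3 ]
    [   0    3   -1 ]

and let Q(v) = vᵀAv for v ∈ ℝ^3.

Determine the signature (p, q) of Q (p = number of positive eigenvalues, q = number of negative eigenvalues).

Symmetric row and column elimination reduces A to a congruent diagonal form with pivots -1, -11, -2/11.
Counting signs: 3 negative.

(0, 3)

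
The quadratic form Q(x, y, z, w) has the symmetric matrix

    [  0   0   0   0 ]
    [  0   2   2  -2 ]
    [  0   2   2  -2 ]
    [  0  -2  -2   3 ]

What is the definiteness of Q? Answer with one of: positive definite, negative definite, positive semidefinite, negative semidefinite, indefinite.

Symmetric row and column elimination reduces A to a congruent diagonal form with pivots 0, 2, 0, 1.
Counting signs: 2 positive, 2 zero.
Hence Q is positive semidefinite.

positive semidefinite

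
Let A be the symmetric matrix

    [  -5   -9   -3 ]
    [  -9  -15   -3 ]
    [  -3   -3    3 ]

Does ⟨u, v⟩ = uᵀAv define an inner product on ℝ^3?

Applying the same elementary operations to the rows and columns of A produces a congruent diagonal matrix with entries -5, 6/5, 0.
So there are 1 positive, 1 negative, 1 zero pivots.
Hence Q is indefinite.
⟨·,·⟩ is an inner product exactly when A is positive definite.

no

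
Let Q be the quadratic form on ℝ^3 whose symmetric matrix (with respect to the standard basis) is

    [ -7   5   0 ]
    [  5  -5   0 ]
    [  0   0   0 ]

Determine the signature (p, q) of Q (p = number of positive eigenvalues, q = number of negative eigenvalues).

(0, 2)

Applying the same elementary operations to the rows and columns of A produces a congruent diagonal matrix with entries -7, -10/7, 0.
That gives 2 negative, 1 zero pivots.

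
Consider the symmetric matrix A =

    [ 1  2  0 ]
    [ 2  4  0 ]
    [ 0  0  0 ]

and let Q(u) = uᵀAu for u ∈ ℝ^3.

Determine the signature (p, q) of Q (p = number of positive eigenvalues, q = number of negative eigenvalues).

Applying the same elementary operations to the rows and columns of A produces a congruent diagonal matrix with entries 1, 0, 0.
Counting signs: 1 positive, 2 zero.

(1, 0)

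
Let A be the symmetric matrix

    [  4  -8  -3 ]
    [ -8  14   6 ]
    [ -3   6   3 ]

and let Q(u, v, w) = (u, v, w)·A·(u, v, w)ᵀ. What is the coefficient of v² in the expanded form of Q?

The coefficient of v² is the diagonal entry A[2,2] = 14.

14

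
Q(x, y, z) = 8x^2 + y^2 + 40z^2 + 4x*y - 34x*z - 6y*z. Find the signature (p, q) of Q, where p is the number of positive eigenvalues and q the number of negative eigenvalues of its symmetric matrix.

(3, 0)

Write A = [[8, 2, -17], [2, 1, -3], [-17, -3, 40]].
Congruent diagonalization of A (simultaneous row and column reduction) yields pivots 8, 1/2, 3/4.
That gives 3 positive pivots.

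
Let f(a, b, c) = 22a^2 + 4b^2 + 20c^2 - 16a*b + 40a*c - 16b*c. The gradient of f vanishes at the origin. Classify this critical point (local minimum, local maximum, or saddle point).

The Hessian at the origin is H = [[44, -16, 40], [-16, 8, -16], [40, -16, 40]].
Row-reducing H symmetrically gives the diagonal entries 44, 24/11, 8/3.
Counting signs: 3 positive.
H is positive definite, so the origin is a strict local minimum.

local minimum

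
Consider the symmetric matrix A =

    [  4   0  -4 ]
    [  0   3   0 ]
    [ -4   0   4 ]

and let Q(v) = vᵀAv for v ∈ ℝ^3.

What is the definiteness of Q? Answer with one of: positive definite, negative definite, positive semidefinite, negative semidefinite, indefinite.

Applying the same elementary operations to the rows and columns of A produces a congruent diagonal matrix with entries 4, 3, 0.
Counting signs: 2 positive, 1 zero.
Hence Q is positive semidefinite.

positive semidefinite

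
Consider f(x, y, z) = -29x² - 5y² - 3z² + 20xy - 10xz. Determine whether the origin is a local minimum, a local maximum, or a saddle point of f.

The Hessian at the origin is H = [[-58, 20, -10], [20, -10, 0], [-10, 0, -6]].
Congruent diagonalization of H (simultaneous row and column reduction) yields pivots -58, -90/29, -4/9.
That gives 3 negative pivots.
H is negative definite, so the origin is a strict local maximum.

local maximum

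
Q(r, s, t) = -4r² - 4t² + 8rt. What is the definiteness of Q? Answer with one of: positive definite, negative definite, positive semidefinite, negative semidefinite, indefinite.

The associated matrix is A = [[-4, 0, 4], [0, 0, 0], [4, 0, -4]].
Symmetric row and column elimination reduces A to a congruent diagonal form with pivots -4, 0, 0.
So there are 1 negative, 2 zero pivots.
Hence Q is negative semidefinite.

negative semidefinite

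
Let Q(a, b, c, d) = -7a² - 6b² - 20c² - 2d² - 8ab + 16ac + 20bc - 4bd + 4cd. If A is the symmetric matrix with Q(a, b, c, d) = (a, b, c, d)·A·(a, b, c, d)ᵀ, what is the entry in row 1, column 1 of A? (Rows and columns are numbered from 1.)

The coefficient of a² in Q is -7, and that is exactly A[1,1].

-7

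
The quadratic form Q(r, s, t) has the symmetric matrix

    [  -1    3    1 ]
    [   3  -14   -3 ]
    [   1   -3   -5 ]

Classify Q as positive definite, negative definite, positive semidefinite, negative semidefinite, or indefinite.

negative definite

Leading principal minors: Δ_1 = -1, Δ_2 = 5, Δ_3 = -20.
The signs alternate starting with Δ_1 < 0, so by Sylvester's criterion Q is negative definite.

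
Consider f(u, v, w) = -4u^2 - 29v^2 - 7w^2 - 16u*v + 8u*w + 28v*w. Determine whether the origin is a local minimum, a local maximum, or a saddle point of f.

The Hessian at the origin is H = [[-8, -16, 8], [-16, -58, 28], [8, 28, -14]].
An LDLᵀ factorisation of H has diagonal entries -8, -26, -6/13.
Counting signs: 3 negative.
H is negative definite, so the origin is a strict local maximum.

local maximum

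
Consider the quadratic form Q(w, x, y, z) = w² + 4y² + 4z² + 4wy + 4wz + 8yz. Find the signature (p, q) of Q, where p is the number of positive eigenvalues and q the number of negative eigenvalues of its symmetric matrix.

The associated matrix is A = [[1, 0, 2, 2], [0, 0, 0, 0], [2, 0, 4, 4], [2, 0, 4, 4]].
Applying the same elementary operations to the rows and columns of A produces a congruent diagonal matrix with entries 1, 0, 0, 0.
So there are 1 positive, 3 zero pivots.

(1, 0)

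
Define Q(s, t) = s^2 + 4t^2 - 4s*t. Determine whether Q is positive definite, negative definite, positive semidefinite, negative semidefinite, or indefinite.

positive semidefinite

The symmetric matrix is A = [[1, -2], [-2, 4]].
Applying the same elementary operations to the rows and columns of A produces a congruent diagonal matrix with entries 1, 0.
Counting signs: 1 positive, 1 zero.
Hence Q is positive semidefinite.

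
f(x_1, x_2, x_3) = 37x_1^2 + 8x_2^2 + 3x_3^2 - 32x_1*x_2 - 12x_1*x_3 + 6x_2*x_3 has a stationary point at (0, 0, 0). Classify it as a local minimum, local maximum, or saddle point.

The Hessian at the origin is H = [[74, -32, -12], [-32, 16, 6], [-12, 6, 6]].
Row-reducing H symmetrically gives the diagonal entries 74, 80/37, 15/4.
Counting signs: 3 positive.
H is positive definite, so the origin is a strict local minimum.

local minimum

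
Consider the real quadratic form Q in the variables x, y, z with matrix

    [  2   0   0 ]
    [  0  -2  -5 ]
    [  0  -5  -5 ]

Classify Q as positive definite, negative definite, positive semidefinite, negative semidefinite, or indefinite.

An LDLᵀ factorisation of A has diagonal entries 2, -2, 15/2.
So there are 2 positive, 1 negative pivots.
Hence Q is indefinite.

indefinite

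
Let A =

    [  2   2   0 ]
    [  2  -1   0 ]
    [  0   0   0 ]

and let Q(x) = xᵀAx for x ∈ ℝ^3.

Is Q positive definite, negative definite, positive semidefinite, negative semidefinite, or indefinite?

indefinite

Symmetric row and column elimination reduces A to a congruent diagonal form with pivots 2, -3, 0.
Counting signs: 1 positive, 1 negative, 1 zero.
Hence Q is indefinite.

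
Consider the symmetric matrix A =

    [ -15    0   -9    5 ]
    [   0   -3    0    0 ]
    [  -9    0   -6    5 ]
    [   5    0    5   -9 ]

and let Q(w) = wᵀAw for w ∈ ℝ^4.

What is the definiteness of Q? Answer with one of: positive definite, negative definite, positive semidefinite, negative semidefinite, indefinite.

negative definite

Leading principal minors: Δ_1 = -15, Δ_2 = 45, Δ_3 = -27, Δ_4 = 18.
The signs alternate starting with Δ_1 < 0, so by Sylvester's criterion Q is negative definite.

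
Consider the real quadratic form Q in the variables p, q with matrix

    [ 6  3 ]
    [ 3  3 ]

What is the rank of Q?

Symmetric row and column elimination reduces A to a congruent diagonal form with pivots 6, 3/2.
That gives 2 positive pivots.
The rank is the number of nonzero pivots: 2.

2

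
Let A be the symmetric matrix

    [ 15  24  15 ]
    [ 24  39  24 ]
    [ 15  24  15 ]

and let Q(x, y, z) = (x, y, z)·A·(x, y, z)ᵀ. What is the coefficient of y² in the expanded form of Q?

39

The coefficient of y² is the diagonal entry A[2,2] = 39.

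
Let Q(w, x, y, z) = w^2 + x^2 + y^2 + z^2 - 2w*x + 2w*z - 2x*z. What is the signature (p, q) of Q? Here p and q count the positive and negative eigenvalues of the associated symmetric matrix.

The symmetric matrix is A = [[1, -1, 0, 1], [-1, 1, 0, -1], [0, 0, 1, 0], [1, -1, 0, 1]].
Row-reducing A symmetrically gives the diagonal entries 1, 0, 1, 0.
So there are 2 positive, 2 zero pivots.

(2, 0)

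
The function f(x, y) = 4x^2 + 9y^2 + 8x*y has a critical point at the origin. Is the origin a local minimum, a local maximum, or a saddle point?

The Hessian at the origin is H = [[8, 8], [8, 18]].
det H = 8·18 − (8)² = 80 > 0 and H[1,1] = 8 > 0, so H is positive definite.
Therefore the origin is a local minimum.

local minimum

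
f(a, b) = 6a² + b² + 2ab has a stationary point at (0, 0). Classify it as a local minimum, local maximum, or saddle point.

The Hessian at the origin is H = [[12, 2], [2, 2]].
det H = 12·2 − (2)² = 20 > 0 and H[1,1] = 12 > 0, so H is positive definite.
Therefore the origin is a local minimum.

local minimum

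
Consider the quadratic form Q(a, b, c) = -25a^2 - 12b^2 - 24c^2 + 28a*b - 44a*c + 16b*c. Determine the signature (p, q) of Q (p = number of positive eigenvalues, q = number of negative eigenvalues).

Write A = [[-25, 14, -22], [14, -12, 8], [-22, 8, -24]].
Applying the same elementary operations to the rows and columns of A produces a congruent diagonal matrix with entries -25, -104/25, -2/13.
That gives 3 negative pivots.

(0, 3)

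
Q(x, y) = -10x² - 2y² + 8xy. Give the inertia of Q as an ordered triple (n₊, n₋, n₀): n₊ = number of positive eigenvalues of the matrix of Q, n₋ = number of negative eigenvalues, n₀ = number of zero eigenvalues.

(0, 2, 0)

The symmetric matrix is A = [[-10, 4], [4, -2]].
Symmetric row and column elimination reduces A to a congruent diagonal form with pivots -10, -2/5.
Counting signs: 2 negative.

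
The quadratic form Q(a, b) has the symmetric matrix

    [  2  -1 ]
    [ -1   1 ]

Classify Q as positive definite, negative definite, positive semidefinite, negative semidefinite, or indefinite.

Congruent diagonalization of A (simultaneous row and column reduction) yields pivots 2, 1/2.
Counting signs: 2 positive.
Hence Q is positive definite.

positive definite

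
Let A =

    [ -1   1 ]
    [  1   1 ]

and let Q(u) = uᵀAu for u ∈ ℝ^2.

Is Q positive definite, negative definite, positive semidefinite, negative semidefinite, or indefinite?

indefinite

For the 2×2 matrix [[-1, 1], [1, 1]]: det = -1·1 − (1)² = -2, trace = 0.
det < 0 so the eigenvalues have opposite signs; the form is indefinite.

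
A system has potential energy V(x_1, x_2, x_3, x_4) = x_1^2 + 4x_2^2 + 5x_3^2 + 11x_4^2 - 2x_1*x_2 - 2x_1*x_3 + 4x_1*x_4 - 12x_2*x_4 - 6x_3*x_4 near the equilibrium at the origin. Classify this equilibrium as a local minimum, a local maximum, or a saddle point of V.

local minimum

The Hessian at the origin is H = [[2, -2, -2, 4], [-2, 8, 0, -12], [-2, 0, 10, -6], [4, -12, -6, 22]].
Row-reducing H symmetrically gives the diagonal entries 2, 6, 22/3, 4/11.
Counting signs: 4 positive.
H is positive definite, so the origin is a strict local minimum.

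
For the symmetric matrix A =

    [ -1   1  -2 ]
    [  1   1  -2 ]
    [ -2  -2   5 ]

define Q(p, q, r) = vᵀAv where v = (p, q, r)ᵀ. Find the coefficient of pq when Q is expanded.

The coefficient of pq is A[1,2] + A[2,1] = 2·1 = 2.

2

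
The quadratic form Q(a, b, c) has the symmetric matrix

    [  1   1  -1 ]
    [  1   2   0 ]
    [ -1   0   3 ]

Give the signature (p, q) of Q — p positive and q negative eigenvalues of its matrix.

(3, 0)

Symmetric row and column elimination reduces A to a congruent diagonal form with pivots 1, 1, 1.
So there are 3 positive pivots.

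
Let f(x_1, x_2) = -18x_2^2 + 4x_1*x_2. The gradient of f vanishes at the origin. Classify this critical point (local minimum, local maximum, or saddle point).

saddle point

The Hessian at the origin is H = [[0, 4], [4, -36]].
det H = 0·-36 − (4)² = -16 < 0, so H is indefinite.
Therefore the origin is a saddle point.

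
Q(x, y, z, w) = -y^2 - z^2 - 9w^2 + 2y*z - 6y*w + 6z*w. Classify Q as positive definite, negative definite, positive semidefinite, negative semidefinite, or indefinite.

negative semidefinite

The symmetric matrix is A = [[0, 0, 0, 0], [0, -1, 1, -3], [0, 1, -1, 3], [0, -3, 3, -9]].
Row-reducing A symmetrically gives the diagonal entries 0, -1, 0, 0.
Counting signs: 1 negative, 3 zero.
Hence Q is negative semidefinite.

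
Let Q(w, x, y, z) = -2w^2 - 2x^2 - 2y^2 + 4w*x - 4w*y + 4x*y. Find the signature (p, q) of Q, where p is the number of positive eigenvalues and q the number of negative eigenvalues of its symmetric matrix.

(0, 1)

The symmetric matrix is A = [[-2, 2, -2, 0], [2, -2, 2, 0], [-2, 2, -2, 0], [0, 0, 0, 0]].
Applying the same elementary operations to the rows and columns of A produces a congruent diagonal matrix with entries -2, 0, 0, 0.
So there are 1 negative, 3 zero pivots.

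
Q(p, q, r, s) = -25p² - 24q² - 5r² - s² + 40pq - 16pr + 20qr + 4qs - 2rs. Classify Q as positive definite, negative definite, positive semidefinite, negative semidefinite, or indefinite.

The symmetric matrix is A = [[-25, 20, -8, 0], [20, -24, 10, 2], [-8, 10, -5, -1], [0, 2, -1, -1]].
An LDLᵀ factorisation of A has diagonal entries -25, -8, -41/50, -20/41.
So there are 4 negative pivots.
Hence Q is negative definite.

negative definite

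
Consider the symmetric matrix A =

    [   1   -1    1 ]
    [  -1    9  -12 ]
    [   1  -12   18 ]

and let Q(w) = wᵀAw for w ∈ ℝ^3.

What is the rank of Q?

An LDLᵀ factorisation of A has diagonal entries 1, 8, 15/8.
So there are 3 positive pivots.
The rank is the number of nonzero pivots: 3.

3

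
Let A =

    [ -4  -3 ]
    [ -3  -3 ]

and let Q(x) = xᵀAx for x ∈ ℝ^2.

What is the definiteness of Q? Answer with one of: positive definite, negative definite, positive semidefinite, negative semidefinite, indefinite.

negative definite

For the 2×2 matrix [[-4, -3], [-3, -3]]: det = -4·-3 − (-3)² = 3, trace = -7.
det > 0 so both eigenvalues share the sign of the trace; trace = -7 < 0 ⇒ both negative.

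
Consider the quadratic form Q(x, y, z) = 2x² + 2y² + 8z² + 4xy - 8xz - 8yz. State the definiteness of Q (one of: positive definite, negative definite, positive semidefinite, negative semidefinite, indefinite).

The associated matrix is A = [[2, 2, -4], [2, 2, -4], [-4, -4, 8]].
Applying the same elementary operations to the rows and columns of A produces a congruent diagonal matrix with entries 2, 0, 0.
That gives 1 positive, 2 zero pivots.
Hence Q is positive semidefinite.

positive semidefinite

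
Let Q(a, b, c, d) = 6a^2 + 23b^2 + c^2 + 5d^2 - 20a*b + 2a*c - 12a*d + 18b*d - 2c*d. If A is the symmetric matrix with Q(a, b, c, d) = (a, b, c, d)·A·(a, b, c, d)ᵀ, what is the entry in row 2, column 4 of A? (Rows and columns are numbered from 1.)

The coefficient of b·d in Q is 18. For a symmetric A this equals A[2,4] + A[4,2] = 2·A[2,4].
So A[2,4] = 18/2 = 9.

9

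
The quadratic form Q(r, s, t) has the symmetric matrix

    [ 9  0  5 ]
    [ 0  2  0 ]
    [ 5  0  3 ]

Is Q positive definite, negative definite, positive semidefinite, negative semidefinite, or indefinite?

positive definite

Leading principal minors: Δ_1 = 9, Δ_2 = 18, Δ_3 = 4.
All leading principal minors are positive, so by Sylvester's criterion Q is positive definite.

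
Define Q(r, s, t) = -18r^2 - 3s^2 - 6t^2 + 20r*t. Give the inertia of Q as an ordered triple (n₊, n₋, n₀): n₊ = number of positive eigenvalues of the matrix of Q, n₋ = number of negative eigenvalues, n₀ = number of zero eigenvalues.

The associated matrix is A = [[-18, 0, 10], [0, -3, 0], [10, 0, -6]].
Applying the same elementary operations to the rows and columns of A produces a congruent diagonal matrix with entries -18, -3, -4/9.
So there are 3 negative pivots.

(0, 3, 0)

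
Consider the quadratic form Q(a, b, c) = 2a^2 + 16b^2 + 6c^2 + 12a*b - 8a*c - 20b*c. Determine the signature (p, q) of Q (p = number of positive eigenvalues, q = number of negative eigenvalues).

(1, 1)

Write A = [[2, 6, -4], [6, 16, -10], [-4, -10, 6]].
Row-reducing A symmetrically gives the diagonal entries 2, -2, 0.
Counting signs: 1 positive, 1 negative, 1 zero.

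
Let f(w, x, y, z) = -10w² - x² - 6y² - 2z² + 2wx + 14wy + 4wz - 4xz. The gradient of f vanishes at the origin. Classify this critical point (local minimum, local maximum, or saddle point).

The Hessian at the origin is H = [[-20, 2, 14, 4], [2, -2, 0, -4], [14, 0, -12, 0], [4, -4, 0, -4]].
Applying the same elementary operations to the rows and columns of H produces a congruent diagonal matrix with entries -20, -9/5, -10/9, 4.
So there are 1 positive, 3 negative pivots.
H is indefinite, so the origin is a saddle point.

saddle point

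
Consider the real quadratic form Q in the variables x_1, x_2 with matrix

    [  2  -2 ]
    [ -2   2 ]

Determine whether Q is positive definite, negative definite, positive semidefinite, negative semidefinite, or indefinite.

For the 2×2 matrix [[2, -2], [-2, 2]]: det = 2·2 − (-2)² = 0, trace = 4.
det = 0 so one eigenvalue is zero; the form is semidefinite with the sign of the trace.

positive semidefinite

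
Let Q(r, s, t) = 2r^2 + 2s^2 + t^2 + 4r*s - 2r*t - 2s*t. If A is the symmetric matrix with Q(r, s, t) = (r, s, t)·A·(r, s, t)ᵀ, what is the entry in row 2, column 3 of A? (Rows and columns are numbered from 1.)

The coefficient of s·t in Q is -2. For a symmetric A this equals A[2,3] + A[3,2] = 2·A[2,3].
So A[2,3] = -2/2 = -1.

-1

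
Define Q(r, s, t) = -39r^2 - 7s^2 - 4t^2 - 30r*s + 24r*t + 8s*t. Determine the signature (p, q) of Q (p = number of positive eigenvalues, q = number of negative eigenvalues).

Write A = [[-39, -15, 12], [-15, -7, 4], [12, 4, -4]].
Symmetric row and column elimination reduces A to a congruent diagonal form with pivots -39, -16/13, 0.
Counting signs: 2 negative, 1 zero.

(0, 2)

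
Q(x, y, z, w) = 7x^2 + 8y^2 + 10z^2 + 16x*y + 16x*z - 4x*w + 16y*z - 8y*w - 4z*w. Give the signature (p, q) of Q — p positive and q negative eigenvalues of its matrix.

(2, 1)

The associated matrix is A = [[7, 8, 8, -2], [8, 8, 8, -4], [8, 8, 10, -2], [-2, -4, -2, 0]].
Row-reducing A symmetrically gives the diagonal entries 7, -8/7, 2, 0.
That gives 2 positive, 1 negative, 1 zero pivots.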